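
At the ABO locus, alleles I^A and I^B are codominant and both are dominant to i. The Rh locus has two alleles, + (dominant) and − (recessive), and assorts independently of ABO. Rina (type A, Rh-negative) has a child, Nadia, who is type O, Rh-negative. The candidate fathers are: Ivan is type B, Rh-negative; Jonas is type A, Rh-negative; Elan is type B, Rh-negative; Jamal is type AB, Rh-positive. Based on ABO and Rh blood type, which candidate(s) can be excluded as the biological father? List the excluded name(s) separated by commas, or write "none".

A candidate is excluded only if no genotype consistent with his phenotype could produce a type O, Rh-negative child with a type A, Rh-negative mother.
Jamal (type AB, Rh+): no genotype consistent with that phenotype can produce a type-O Rh- child with a type-A mother.

Jamal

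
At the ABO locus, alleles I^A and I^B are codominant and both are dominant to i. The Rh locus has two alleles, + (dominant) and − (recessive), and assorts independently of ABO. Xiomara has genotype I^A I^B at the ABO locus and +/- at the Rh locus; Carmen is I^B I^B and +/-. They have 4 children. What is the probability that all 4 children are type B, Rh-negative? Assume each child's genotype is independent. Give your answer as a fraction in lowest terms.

ABO cross I^A I^B × I^B I^B → 1/2 B, 1/2 AB.
Rh cross +/- × +/- → 3/4 Rh+, 1/4 Rh-; so P(type B, Rh-negative) = 1/2 × 1/4 = 1/8 per child.
All 4 independent: (1/8)^4 = 1/4096.

1/4096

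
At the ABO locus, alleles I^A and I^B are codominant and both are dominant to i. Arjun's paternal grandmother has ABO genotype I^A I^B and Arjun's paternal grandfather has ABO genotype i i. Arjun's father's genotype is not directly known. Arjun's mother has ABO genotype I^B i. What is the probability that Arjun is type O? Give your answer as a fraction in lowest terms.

1/4

Arjun's father's ABO genotype from I^A I^B × i i: 1/2 I^A i, 1/2 I^B i.
Crossing each possibility with the mother I^B i and summing P(type O): 1/2·1/4 + 1/2·1/4 = 1/4.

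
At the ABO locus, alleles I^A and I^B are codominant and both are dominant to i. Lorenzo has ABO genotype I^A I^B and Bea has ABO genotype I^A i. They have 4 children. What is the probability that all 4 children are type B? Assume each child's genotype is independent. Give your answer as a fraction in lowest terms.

ABO cross I^A I^B × I^A i → 1/2 A, 1/4 B, 1/4 AB.
So P(type B) = 1/4 per child.
All 4 independent: (1/4)^4 = 1/256.

1/256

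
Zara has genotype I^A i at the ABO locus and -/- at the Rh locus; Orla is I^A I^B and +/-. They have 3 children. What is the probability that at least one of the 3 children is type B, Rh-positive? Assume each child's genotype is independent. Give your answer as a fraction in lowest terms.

ABO cross I^A i × I^A I^B → 1/2 A, 1/4 B, 1/4 AB.
Rh cross -/- × +/- → 1/2 Rh+, 1/2 Rh-; so P(type B, Rh-positive) = 1/4 × 1/2 = 1/8 per child.
P(none) = (7/8)^3 = 343/512; P(at least one) = 1 − 343/512 = 169/512.

169/512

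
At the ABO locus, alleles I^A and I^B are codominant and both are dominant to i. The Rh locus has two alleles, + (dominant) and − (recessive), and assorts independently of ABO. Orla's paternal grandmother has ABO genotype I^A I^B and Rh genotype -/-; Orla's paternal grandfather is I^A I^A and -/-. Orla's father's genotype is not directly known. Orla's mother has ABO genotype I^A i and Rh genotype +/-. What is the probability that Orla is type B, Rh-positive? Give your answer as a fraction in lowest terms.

Orla's father's ABO genotype from I^A I^B × I^A I^A: 1/2 I^A I^A, 1/2 I^A I^B.
Crossing each possibility with the mother I^A i and summing P(type B): 1/2·0 + 1/2·1/4 = 1/8.
Similarly for Rh via the father's Rh distribution: P(Rh+) = 1/2.
Independent loci: 1/8 × 1/2 = 1/16.

1/16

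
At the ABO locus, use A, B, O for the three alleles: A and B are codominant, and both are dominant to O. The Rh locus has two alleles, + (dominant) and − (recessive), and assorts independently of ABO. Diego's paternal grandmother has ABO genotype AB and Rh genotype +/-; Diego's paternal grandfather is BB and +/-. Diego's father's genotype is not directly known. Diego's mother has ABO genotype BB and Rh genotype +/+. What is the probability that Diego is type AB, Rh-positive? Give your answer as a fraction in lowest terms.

1/4

Diego's father's ABO genotype from AB × BB: 1/2 AB, 1/2 BB.
Crossing each possibility with the mother BB and summing P(type AB): 1/2·1/2 + 1/2·0 = 1/4.
Similarly for Rh via the father's Rh distribution: P(Rh+) = 1.
Independent loci: 1/4 × 1 = 1/4.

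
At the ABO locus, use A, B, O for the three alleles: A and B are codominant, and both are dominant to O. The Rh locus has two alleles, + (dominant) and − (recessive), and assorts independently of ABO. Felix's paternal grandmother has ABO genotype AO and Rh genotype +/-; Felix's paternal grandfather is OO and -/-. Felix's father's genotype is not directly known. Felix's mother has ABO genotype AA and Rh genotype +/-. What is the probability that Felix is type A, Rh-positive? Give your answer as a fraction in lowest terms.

Felix's father's ABO genotype from AO × OO: 1/2 AO, 1/2 OO.
Crossing each possibility with the mother AA and summing P(type A): 1/2·1 + 1/2·1 = 1.
Similarly for Rh via the father's Rh distribution: P(Rh+) = 5/8.
Independent loci: 1 × 5/8 = 5/8.

5/8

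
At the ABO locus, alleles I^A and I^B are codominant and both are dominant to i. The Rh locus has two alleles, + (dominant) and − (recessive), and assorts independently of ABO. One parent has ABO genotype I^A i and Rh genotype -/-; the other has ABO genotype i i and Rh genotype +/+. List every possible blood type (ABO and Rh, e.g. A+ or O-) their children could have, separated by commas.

O+, A+

Gametes from I^A i × i i give offspring ABO genotypes I^A i, i i, i.e. phenotypes O, A.
Rh cross -/- × +/+ → phenotypes Rh+.
Combining independently: O+, A+.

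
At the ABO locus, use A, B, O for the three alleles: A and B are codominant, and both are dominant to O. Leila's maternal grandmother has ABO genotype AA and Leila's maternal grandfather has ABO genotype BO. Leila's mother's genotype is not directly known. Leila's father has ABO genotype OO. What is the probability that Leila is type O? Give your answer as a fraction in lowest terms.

Leila's mother's ABO genotype from AA × BO: 1/2 AB, 1/2 AO.
Crossing each possibility with the father OO and summing P(type O): 1/2·0 + 1/2·1/2 = 1/4.

1/4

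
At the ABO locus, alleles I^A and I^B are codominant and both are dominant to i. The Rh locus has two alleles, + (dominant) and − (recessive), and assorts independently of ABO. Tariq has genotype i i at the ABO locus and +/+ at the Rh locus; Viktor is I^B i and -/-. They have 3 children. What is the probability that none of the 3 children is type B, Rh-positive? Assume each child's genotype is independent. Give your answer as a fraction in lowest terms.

1/8

ABO cross i i × I^B i → 1/2 O, 1/2 B.
Rh cross +/+ × -/- → 1 Rh+; so P(type B, Rh-positive) = 1/2 × 1 = 1/2 per child.
P(not type B, Rh-positive) = 1/2 for one child; (1/2)^3 = 1/8.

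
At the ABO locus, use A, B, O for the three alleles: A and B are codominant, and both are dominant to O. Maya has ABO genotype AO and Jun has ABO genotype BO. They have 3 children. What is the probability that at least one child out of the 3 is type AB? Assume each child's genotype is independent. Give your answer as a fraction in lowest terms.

ABO cross AO × BO → 1/4 O, 1/4 A, 1/4 B, 1/4 AB.
So P(type AB) = 1/4 per child.
P(none) = (3/4)^3 = 27/64; P(at least one) = 1 − 27/64 = 37/64.

37/64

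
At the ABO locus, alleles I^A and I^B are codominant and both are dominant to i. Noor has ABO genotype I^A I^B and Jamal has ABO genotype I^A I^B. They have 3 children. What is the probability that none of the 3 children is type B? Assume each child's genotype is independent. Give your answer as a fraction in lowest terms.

ABO cross I^A I^B × I^A I^B → 1/4 A, 1/4 B, 1/2 AB.
So P(type B) = 1/4 per child.
P(not type B) = 3/4 for one child; (3/4)^3 = 27/64.

27/64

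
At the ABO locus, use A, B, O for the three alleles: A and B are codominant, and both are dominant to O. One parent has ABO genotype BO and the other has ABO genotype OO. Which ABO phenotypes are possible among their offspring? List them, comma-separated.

Gametes from BO × OO give offspring ABO genotypes BO, OO, i.e. phenotypes O, B.

O, B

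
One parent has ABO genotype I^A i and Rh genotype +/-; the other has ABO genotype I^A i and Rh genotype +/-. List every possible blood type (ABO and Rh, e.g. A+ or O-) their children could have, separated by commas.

O+, O-, A+, A-

Gametes from I^A i × I^A i give offspring ABO genotypes I^A I^A, I^A i, i i, i.e. phenotypes O, A.
Rh cross +/- × +/- → phenotypes Rh+, Rh-.
Combining independently: O+, O-, A+, A-.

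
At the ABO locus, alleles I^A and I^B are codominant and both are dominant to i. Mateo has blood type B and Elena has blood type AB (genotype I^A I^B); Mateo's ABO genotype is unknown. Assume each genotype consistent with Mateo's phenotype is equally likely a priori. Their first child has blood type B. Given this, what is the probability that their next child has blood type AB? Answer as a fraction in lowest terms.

3/8

Possible genotypes: Mateo ∈ {I^B I^B, I^B i}; Elena ∈ {I^A I^B}.
Weight each parental genotype pair by prior × P(type-B child):
  I^B I^B × I^A I^B: posterior weight 1/2; P(next child type AB) = 1/2.
  I^B i × I^A I^B: posterior weight 1/2; P(next child type AB) = 1/4.
Weighted sum = 3/8.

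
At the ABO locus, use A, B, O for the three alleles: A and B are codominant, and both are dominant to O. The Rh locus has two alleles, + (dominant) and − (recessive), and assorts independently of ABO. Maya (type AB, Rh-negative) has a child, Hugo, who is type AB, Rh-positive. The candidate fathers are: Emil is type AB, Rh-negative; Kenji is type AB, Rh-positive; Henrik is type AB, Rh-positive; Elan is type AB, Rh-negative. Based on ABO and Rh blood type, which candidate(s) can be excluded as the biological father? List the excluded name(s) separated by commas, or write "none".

Emil, Elan

A candidate is excluded only if no genotype consistent with his phenotype could produce a type AB, Rh-positive child with a type AB, Rh-negative mother.
Emil (type AB, Rh-): no genotype consistent with that phenotype can produce a type-AB Rh+ child with a type-AB mother.
Elan (type AB, Rh-): no genotype consistent with that phenotype can produce a type-AB Rh+ child with a type-AB mother.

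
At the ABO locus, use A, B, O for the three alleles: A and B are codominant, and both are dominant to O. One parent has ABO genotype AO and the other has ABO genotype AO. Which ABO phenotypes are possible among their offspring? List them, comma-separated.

O, A

Gametes from AO × AO give offspring ABO genotypes AA, AO, OO, i.e. phenotypes O, A.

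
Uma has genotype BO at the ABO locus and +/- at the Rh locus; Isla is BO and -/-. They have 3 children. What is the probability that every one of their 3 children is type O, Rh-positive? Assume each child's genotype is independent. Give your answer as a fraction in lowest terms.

ABO cross BO × BO → 1/4 O, 3/4 B.
Rh cross +/- × -/- → 1/2 Rh+, 1/2 Rh-; so P(type O, Rh-positive) = 1/4 × 1/2 = 1/8 per child.
All 3 independent: (1/8)^3 = 1/512.

1/512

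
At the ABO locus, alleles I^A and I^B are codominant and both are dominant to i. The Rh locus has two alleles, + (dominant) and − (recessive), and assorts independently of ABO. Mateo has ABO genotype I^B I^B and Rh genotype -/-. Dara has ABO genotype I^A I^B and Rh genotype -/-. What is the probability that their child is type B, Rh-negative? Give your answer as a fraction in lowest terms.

1/2

ABO cross I^B I^B × I^A I^B → offspring phenotypes: 1/2 B, 1/2 AB.
Rh cross -/- × -/- → 1 Rh-.
Independent loci: P(type B, Rh-negative) = 1/2 × 1 = 1/2.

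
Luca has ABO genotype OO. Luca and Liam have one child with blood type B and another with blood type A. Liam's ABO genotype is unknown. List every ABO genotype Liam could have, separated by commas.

AB

For each candidate genotype of Liam, check whether crossing it with OO can produce every observed child phenotype.
  AA → possible child types {A} ✗
  AB → possible child types {A, B} ✓
  AO → possible child types {O, A} ✗
  BB → possible child types {B} ✗
  BO → possible child types {O, B} ✗
  OO → possible child types {O} ✗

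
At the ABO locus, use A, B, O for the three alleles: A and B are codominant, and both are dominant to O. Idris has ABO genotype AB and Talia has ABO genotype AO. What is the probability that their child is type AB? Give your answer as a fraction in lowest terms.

1/4

ABO cross AB × AO → offspring phenotypes: 1/2 A, 1/4 B, 1/4 AB.
So P(type AB) = 1/4.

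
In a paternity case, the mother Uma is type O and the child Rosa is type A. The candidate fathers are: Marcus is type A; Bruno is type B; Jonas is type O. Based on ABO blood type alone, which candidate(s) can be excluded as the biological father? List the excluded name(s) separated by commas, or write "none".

Bruno, Jonas

A candidate is excluded only if no genotype consistent with his phenotype could produce a type A child with a type O mother.
Bruno (type B): no genotype consistent with that phenotype can produce a type-A child with a type-O mother.
Jonas (type O): no genotype consistent with that phenotype can produce a type-A child with a type-O mother.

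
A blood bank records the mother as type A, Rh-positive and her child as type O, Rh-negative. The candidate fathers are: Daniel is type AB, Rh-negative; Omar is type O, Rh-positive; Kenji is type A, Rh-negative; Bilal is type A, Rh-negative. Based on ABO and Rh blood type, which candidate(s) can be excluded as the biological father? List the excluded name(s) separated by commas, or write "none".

A candidate is excluded only if no genotype consistent with his phenotype could produce a type O, Rh-negative child with a type A, Rh-positive mother.
Daniel (type AB, Rh-): no genotype consistent with that phenotype can produce a type-O Rh- child with a type-A mother.

Daniel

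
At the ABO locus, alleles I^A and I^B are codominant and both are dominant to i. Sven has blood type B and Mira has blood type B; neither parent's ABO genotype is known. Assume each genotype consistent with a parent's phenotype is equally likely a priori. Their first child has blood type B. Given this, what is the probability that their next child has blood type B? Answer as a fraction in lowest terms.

19/20

Possible genotypes: Sven ∈ {I^B I^B, I^B i}; Mira ∈ {I^B I^B, I^B i}.
Weight each parental genotype pair by prior × P(type-B child):
  I^B I^B × I^B I^B: posterior weight 4/15; P(next child type B) = 1.
  I^B I^B × I^B i: posterior weight 4/15; P(next child type B) = 1.
  I^B i × I^B I^B: posterior weight 4/15; P(next child type B) = 1.
  I^B i × I^B i: posterior weight 1/5; P(next child type B) = 3/4.
Weighted sum = 19/20.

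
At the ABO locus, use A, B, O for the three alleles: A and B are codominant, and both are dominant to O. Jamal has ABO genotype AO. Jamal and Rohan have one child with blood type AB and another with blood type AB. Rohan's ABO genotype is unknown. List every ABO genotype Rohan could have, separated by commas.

For each candidate genotype of Rohan, check whether crossing it with AO can produce every observed child phenotype.
  AA → possible child types {A} ✗
  AB → possible child types {A, B, AB} ✓
  AO → possible child types {O, A} ✗
  BB → possible child types {B, AB} ✓
  BO → possible child types {O, A, B, AB} ✓
  OO → possible child types {O, A} ✗

AB, BB, BO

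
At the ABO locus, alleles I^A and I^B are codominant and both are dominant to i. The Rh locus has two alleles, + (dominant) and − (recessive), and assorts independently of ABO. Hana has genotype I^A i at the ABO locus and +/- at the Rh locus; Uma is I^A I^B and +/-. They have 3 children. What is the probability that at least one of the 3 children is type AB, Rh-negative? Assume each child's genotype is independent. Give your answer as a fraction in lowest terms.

ABO cross I^A i × I^A I^B → 1/2 A, 1/4 B, 1/4 AB.
Rh cross +/- × +/- → 3/4 Rh+, 1/4 Rh-; so P(type AB, Rh-negative) = 1/4 × 1/4 = 1/16 per child.
P(none) = (15/16)^3 = 3375/4096; P(at least one) = 1 − 3375/4096 = 721/4096.

721/4096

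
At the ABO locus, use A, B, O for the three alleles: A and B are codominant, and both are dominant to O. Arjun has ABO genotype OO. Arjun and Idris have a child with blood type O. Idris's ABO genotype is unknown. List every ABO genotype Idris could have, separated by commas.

AO, BO, OO

For each candidate genotype of Idris, check whether crossing it with OO can produce every observed child phenotype.
  AA → possible child types {A} ✗
  AB → possible child types {A, B} ✗
  AO → possible child types {O, A} ✓
  BB → possible child types {B} ✗
  BO → possible child types {O, B} ✓
  OO → possible child types {O} ✓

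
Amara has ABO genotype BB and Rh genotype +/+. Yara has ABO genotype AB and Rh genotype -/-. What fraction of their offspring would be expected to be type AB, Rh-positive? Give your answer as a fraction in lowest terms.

1/2

ABO cross BB × AB → offspring phenotypes: 1/2 B, 1/2 AB.
Rh cross +/+ × -/- → 1 Rh+.
Independent loci: P(type AB, Rh-positive) = 1/2 × 1 = 1/2.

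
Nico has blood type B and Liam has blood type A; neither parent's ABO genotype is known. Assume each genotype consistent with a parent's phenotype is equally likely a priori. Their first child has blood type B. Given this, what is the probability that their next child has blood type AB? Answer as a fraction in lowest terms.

Possible genotypes: Nico ∈ {I^B I^B, I^B i}; Liam ∈ {I^A I^A, I^A i}.
Weight each parental genotype pair by prior × P(type-B child):
  I^B I^B × I^A i: posterior weight 2/3; P(next child type AB) = 1/2.
  I^B i × I^A i: posterior weight 1/3; P(next child type AB) = 1/4.
Weighted sum = 5/12.

5/12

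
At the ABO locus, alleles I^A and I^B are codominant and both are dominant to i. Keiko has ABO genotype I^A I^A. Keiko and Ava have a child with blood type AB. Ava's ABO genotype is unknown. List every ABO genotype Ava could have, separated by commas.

For each candidate genotype of Ava, check whether crossing it with I^A I^A can produce every observed child phenotype.
  I^A I^A → possible child types {A} ✗
  I^A I^B → possible child types {A, AB} ✓
  I^A i → possible child types {A} ✗
  I^B I^B → possible child types {AB} ✓
  I^B i → possible child types {A, AB} ✓
  i i → possible child types {A} ✗

I^A I^B, I^B I^B, I^B i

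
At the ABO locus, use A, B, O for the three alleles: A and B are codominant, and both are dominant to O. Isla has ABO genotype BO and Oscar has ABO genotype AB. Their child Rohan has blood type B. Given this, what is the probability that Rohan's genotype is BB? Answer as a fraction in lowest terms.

Cross BO × AB → 1/4 AB, 1/4 AO, 1/4 BB, 1/4 BO.
Type-B genotypes among offspring: BB (1/4), BO (1/4); total 1/2.
P(BB | type B) = (1/4) / (1/2) = 1/2.

1/2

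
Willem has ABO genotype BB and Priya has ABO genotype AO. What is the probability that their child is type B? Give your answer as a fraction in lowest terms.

ABO cross BB × AO → offspring phenotypes: 1/2 B, 1/2 AB.
So P(type B) = 1/2.

1/2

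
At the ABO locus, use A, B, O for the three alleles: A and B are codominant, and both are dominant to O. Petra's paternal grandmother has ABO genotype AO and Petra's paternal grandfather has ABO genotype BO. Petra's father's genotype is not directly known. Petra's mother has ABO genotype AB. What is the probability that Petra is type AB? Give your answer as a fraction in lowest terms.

Petra's father's ABO genotype from AO × BO: 1/4 AB, 1/4 AO, 1/4 BO, 1/4 OO.
Crossing each possibility with the mother AB and summing P(type AB): 1/4·1/2 + 1/4·1/4 + 1/4·1/4 + 1/4·0 = 1/4.

1/4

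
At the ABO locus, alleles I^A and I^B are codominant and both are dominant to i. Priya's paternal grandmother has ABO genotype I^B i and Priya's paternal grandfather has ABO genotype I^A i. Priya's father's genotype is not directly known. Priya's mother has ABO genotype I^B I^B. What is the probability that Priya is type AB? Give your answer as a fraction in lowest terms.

Priya's father's ABO genotype from I^B i × I^A i: 1/4 I^A I^B, 1/4 I^A i, 1/4 I^B i, 1/4 i i.
Crossing each possibility with the mother I^B I^B and summing P(type AB): 1/4·1/2 + 1/4·1/2 + 1/4·0 + 1/4·0 = 1/4.

1/4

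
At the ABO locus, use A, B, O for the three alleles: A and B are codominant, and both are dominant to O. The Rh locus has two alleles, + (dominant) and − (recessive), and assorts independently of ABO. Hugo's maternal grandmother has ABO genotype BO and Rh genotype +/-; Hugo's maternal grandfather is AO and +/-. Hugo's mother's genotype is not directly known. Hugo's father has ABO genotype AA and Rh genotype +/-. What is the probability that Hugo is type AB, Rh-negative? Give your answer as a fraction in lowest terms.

Hugo's mother's ABO genotype from BO × AO: 1/4 AB, 1/4 AO, 1/4 BO, 1/4 OO.
Crossing each possibility with the father AA and summing P(type AB): 1/4·1/2 + 1/4·0 + 1/4·1/2 + 1/4·0 = 1/4.
Similarly for Rh via the mother's Rh distribution: P(Rh-) = 1/4.
Independent loci: 1/4 × 1/4 = 1/16.

1/16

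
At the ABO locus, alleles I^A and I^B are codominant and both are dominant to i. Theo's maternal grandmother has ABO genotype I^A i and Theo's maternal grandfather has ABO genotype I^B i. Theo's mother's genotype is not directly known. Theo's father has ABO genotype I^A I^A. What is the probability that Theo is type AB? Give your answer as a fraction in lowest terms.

1/4

Theo's mother's ABO genotype from I^A i × I^B i: 1/4 I^A I^B, 1/4 I^A i, 1/4 I^B i, 1/4 i i.
Crossing each possibility with the father I^A I^A and summing P(type AB): 1/4·1/2 + 1/4·0 + 1/4·1/2 + 1/4·0 = 1/4.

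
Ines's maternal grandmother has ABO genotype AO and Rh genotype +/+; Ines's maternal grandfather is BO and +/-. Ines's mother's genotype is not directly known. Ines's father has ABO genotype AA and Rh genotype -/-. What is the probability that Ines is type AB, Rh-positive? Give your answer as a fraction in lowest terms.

3/16

Ines's mother's ABO genotype from AO × BO: 1/4 AB, 1/4 AO, 1/4 BO, 1/4 OO.
Crossing each possibility with the father AA and summing P(type AB): 1/4·1/2 + 1/4·0 + 1/4·1/2 + 1/4·0 = 1/4.
Similarly for Rh via the mother's Rh distribution: P(Rh+) = 3/4.
Independent loci: 1/4 × 3/4 = 3/16.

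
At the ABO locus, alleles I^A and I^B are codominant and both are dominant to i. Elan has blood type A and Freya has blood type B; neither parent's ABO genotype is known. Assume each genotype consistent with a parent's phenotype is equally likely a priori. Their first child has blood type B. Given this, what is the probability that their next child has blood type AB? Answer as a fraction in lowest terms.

5/12

Possible genotypes: Elan ∈ {I^A I^A, I^A i}; Freya ∈ {I^B I^B, I^B i}.
Weight each parental genotype pair by prior × P(type-B child):
  I^A i × I^B I^B: posterior weight 2/3; P(next child type AB) = 1/2.
  I^A i × I^B i: posterior weight 1/3; P(next child type AB) = 1/4.
Weighted sum = 5/12.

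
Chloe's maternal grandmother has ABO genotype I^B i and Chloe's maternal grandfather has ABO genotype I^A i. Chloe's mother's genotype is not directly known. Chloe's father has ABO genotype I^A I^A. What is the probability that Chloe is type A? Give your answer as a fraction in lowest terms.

3/4

Chloe's mother's ABO genotype from I^B i × I^A i: 1/4 I^A I^B, 1/4 I^A i, 1/4 I^B i, 1/4 i i.
Crossing each possibility with the father I^A I^A and summing P(type A): 1/4·1/2 + 1/4·1 + 1/4·1/2 + 1/4·1 = 3/4.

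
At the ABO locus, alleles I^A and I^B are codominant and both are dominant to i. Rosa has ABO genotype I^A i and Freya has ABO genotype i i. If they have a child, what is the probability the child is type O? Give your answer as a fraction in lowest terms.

1/2

ABO cross I^A i × i i → offspring phenotypes: 1/2 O, 1/2 A.
So P(type O) = 1/2.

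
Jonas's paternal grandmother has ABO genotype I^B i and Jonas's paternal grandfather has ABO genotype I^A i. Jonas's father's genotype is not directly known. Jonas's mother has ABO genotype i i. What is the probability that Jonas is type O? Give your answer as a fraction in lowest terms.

Jonas's father's ABO genotype from I^B i × I^A i: 1/4 I^A I^B, 1/4 I^A i, 1/4 I^B i, 1/4 i i.
Crossing each possibility with the mother i i and summing P(type O): 1/4·0 + 1/4·1/2 + 1/4·1/2 + 1/4·1 = 1/2.

1/2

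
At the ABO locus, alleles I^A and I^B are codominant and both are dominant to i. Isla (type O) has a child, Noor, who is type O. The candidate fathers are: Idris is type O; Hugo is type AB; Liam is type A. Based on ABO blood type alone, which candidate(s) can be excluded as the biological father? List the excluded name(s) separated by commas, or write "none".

A candidate is excluded only if no genotype consistent with his phenotype could produce a type O child with a type O mother.
Hugo (type AB): no genotype consistent with that phenotype can produce a type-O child with a type-O mother.

Hugo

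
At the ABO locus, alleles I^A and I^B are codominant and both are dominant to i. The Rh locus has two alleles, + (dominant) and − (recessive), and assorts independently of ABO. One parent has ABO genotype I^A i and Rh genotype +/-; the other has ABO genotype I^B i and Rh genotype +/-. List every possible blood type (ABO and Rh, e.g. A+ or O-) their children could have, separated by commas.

Gametes from I^A i × I^B i give offspring ABO genotypes I^A I^B, I^A i, I^B i, i i, i.e. phenotypes O, A, B, AB.
Rh cross +/- × +/- → phenotypes Rh+, Rh-.
Combining independently: O+, O-, A+, A-, B+, B-, AB+, AB-.

O+, O-, A+, A-, B+, B-, AB+, AB-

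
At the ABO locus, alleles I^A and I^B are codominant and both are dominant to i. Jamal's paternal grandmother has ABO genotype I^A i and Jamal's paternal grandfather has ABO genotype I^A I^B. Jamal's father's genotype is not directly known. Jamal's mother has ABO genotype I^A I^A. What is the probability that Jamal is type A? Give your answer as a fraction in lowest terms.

3/4

Jamal's father's ABO genotype from I^A i × I^A I^B: 1/4 I^A I^A, 1/4 I^A I^B, 1/4 I^A i, 1/4 I^B i.
Crossing each possibility with the mother I^A I^A and summing P(type A): 1/4·1 + 1/4·1/2 + 1/4·1 + 1/4·1/2 = 3/4.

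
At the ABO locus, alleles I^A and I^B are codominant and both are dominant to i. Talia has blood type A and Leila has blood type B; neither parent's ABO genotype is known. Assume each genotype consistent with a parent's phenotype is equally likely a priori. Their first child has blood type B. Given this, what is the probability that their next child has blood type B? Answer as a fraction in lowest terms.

Possible genotypes: Talia ∈ {I^A I^A, I^A i}; Leila ∈ {I^B I^B, I^B i}.
Weight each parental genotype pair by prior × P(type-B child):
  I^A i × I^B I^B: posterior weight 2/3; P(next child type B) = 1/2.
  I^A i × I^B i: posterior weight 1/3; P(next child type B) = 1/4.
Weighted sum = 5/12.

5/12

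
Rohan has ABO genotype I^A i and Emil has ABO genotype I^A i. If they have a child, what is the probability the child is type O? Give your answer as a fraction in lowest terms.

1/4

ABO cross I^A i × I^A i → offspring phenotypes: 1/4 O, 3/4 A.
So P(type O) = 1/4.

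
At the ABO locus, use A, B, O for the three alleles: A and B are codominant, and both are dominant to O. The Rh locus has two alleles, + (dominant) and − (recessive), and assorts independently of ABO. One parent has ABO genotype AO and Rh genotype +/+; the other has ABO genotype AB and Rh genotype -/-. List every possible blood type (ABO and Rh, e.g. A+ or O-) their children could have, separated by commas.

A+, B+, AB+

Gametes from AO × AB give offspring ABO genotypes AA, AB, AO, BO, i.e. phenotypes A, B, AB.
Rh cross +/+ × -/- → phenotypes Rh+.
Combining independently: A+, B+, AB+.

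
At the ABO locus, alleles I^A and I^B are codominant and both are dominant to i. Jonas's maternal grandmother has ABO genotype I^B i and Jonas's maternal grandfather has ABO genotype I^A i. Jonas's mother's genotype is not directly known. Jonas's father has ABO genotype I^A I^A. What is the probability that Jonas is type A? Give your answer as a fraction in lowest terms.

Jonas's mother's ABO genotype from I^B i × I^A i: 1/4 I^A I^B, 1/4 I^A i, 1/4 I^B i, 1/4 i i.
Crossing each possibility with the father I^A I^A and summing P(type A): 1/4·1/2 + 1/4·1 + 1/4·1/2 + 1/4·1 = 3/4.

3/4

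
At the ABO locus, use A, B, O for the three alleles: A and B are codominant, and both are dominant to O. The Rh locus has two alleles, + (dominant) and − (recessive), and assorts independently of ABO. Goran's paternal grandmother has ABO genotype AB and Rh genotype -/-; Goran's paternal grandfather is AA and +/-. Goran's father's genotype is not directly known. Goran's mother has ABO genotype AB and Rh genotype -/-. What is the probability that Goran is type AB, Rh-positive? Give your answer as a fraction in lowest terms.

1/8

Goran's father's ABO genotype from AB × AA: 1/2 AA, 1/2 AB.
Crossing each possibility with the mother AB and summing P(type AB): 1/2·1/2 + 1/2·1/2 = 1/2.
Similarly for Rh via the father's Rh distribution: P(Rh+) = 1/4.
Independent loci: 1/2 × 1/4 = 1/8.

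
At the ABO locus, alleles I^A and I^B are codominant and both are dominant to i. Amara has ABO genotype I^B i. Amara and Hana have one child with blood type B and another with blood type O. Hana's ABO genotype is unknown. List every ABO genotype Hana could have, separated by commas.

I^A i, I^B i, i i

For each candidate genotype of Hana, check whether crossing it with I^B i can produce every observed child phenotype.
  I^A I^A → possible child types {A, AB} ✗
  I^A I^B → possible child types {A, B, AB} ✗
  I^A i → possible child types {O, A, B, AB} ✓
  I^B I^B → possible child types {B} ✗
  I^B i → possible child types {O, B} ✓
  i i → possible child types {O, B} ✓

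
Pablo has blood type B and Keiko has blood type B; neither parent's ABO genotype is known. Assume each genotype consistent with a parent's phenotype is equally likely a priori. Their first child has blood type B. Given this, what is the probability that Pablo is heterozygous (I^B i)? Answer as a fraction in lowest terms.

7/15

Possible genotypes: Pablo ∈ {I^B I^B, I^B i}; Keiko ∈ {I^B I^B, I^B i}.
Weight each parental genotype pair by prior × P(type-B child):
  I^B I^B × I^B I^B: posterior weight 4/15.
  I^B I^B × I^B i: posterior weight 4/15.
  I^B i × I^B I^B: posterior weight 4/15.
  I^B i × I^B i: posterior weight 1/5.
Sum the posterior weight over pairs where Pablo is I^B i: 7/15.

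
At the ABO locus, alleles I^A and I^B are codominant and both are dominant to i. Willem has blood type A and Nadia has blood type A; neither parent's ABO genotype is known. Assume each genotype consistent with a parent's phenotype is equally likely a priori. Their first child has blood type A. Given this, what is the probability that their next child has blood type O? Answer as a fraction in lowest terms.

1/20

Possible genotypes: Willem ∈ {I^A I^A, I^A i}; Nadia ∈ {I^A I^A, I^A i}.
Weight each parental genotype pair by prior × P(type-A child):
  I^A I^A × I^A I^A: posterior weight 4/15; P(next child type O) = 0.
  I^A I^A × I^A i: posterior weight 4/15; P(next child type O) = 0.
  I^A i × I^A I^A: posterior weight 4/15; P(next child type O) = 0.
  I^A i × I^A i: posterior weight 1/5; P(next child type O) = 1/4.
Weighted sum = 1/20.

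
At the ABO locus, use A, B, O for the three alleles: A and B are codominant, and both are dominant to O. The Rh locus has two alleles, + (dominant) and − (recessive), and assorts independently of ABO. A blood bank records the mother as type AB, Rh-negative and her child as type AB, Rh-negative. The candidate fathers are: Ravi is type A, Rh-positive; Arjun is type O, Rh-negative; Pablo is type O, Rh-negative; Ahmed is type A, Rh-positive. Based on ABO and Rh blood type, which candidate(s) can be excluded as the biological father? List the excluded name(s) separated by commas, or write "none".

Arjun, Pablo

A candidate is excluded only if no genotype consistent with his phenotype could produce a type AB, Rh-negative child with a type AB, Rh-negative mother.
Arjun (type O, Rh-): no genotype consistent with that phenotype can produce a type-AB Rh- child with a type-AB mother.
Pablo (type O, Rh-): no genotype consistent with that phenotype can produce a type-AB Rh- child with a type-AB mother.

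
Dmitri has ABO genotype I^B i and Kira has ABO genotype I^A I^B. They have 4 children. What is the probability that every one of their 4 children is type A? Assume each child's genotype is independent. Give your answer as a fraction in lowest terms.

ABO cross I^B i × I^A I^B → 1/4 A, 1/2 B, 1/4 AB.
So P(type A) = 1/4 per child.
All 4 independent: (1/4)^4 = 1/256.

1/256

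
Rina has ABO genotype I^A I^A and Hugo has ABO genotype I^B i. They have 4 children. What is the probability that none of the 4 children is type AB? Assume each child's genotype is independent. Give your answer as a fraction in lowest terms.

1/16

ABO cross I^A I^A × I^B i → 1/2 A, 1/2 AB.
So P(type AB) = 1/2 per child.
P(not type AB) = 1/2 for one child; (1/2)^4 = 1/16.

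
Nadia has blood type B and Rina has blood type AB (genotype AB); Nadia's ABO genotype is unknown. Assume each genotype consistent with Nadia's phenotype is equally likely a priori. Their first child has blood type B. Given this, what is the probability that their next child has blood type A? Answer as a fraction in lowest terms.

Possible genotypes: Nadia ∈ {BB, BO}; Rina ∈ {AB}.
Weight each parental genotype pair by prior × P(type-B child):
  BB × AB: posterior weight 1/2; P(next child type A) = 0.
  BO × AB: posterior weight 1/2; P(next child type A) = 1/4.
Weighted sum = 1/8.

1/8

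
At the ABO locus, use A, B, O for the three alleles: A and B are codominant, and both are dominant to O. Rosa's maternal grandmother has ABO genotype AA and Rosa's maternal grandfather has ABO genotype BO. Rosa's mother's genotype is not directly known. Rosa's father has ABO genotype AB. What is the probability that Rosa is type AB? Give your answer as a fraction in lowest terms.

Rosa's mother's ABO genotype from AA × BO: 1/2 AB, 1/2 AO.
Crossing each possibility with the father AB and summing P(type AB): 1/2·1/2 + 1/2·1/4 = 3/8.

3/8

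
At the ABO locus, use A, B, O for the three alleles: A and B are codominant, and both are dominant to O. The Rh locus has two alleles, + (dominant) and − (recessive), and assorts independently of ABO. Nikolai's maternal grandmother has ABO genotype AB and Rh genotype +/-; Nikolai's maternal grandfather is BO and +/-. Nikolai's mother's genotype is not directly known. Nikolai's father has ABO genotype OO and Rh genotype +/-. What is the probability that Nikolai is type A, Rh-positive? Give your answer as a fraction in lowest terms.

Nikolai's mother's ABO genotype from AB × BO: 1/4 AB, 1/4 AO, 1/4 BB, 1/4 BO.
Crossing each possibility with the father OO and summing P(type A): 1/4·1/2 + 1/4·1/2 + 1/4·0 + 1/4·0 = 1/4.
Similarly for Rh via the mother's Rh distribution: P(Rh+) = 3/4.
Independent loci: 1/4 × 3/4 = 3/16.

3/16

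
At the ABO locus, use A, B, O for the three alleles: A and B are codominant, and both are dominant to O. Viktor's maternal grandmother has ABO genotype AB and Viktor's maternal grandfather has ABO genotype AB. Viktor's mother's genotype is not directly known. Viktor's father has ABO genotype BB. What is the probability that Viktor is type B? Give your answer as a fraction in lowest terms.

1/2

Viktor's mother's ABO genotype from AB × AB: 1/4 AA, 1/2 AB, 1/4 BB.
Crossing each possibility with the father BB and summing P(type B): 1/4·0 + 1/2·1/2 + 1/4·1 = 1/2.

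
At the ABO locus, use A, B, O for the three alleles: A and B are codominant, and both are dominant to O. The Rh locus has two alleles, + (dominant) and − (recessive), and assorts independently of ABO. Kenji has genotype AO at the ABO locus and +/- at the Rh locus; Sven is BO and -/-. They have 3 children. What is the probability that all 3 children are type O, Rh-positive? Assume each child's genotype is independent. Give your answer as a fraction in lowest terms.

1/512

ABO cross AO × BO → 1/4 O, 1/4 A, 1/4 B, 1/4 AB.
Rh cross +/- × -/- → 1/2 Rh+, 1/2 Rh-; so P(type O, Rh-positive) = 1/4 × 1/2 = 1/8 per child.
All 3 independent: (1/8)^3 = 1/512.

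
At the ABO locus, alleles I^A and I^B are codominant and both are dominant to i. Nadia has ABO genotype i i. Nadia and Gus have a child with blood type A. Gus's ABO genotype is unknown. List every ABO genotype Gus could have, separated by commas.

For each candidate genotype of Gus, check whether crossing it with i i can produce every observed child phenotype.
  I^A I^A → possible child types {A} ✓
  I^A I^B → possible child types {A, B} ✓
  I^A i → possible child types {O, A} ✓
  I^B I^B → possible child types {B} ✗
  I^B i → possible child types {O, B} ✗
  i i → possible child types {O} ✗

I^A I^A, I^A I^B, I^A i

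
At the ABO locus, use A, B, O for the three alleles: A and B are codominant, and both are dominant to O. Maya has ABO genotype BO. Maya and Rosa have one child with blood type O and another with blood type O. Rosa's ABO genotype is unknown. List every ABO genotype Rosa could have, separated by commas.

AO, BO, OO

For each candidate genotype of Rosa, check whether crossing it with BO can produce every observed child phenotype.
  AA → possible child types {A, AB} ✗
  AB → possible child types {A, B, AB} ✗
  AO → possible child types {O, A, B, AB} ✓
  BB → possible child types {B} ✗
  BO → possible child types {O, B} ✓
  OO → possible child types {O, B} ✓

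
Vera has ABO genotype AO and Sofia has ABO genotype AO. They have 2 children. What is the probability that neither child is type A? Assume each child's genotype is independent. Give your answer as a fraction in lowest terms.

ABO cross AO × AO → 1/4 O, 3/4 A.
So P(type A) = 3/4 per child.
P(not type A) = 1/4 for one child; (1/4)^2 = 1/16.

1/16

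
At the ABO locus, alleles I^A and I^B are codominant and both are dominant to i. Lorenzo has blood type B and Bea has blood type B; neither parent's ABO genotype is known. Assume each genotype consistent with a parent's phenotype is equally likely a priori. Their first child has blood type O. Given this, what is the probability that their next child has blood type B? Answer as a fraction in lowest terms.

Possible genotypes: Lorenzo ∈ {I^B I^B, I^B i}; Bea ∈ {I^B I^B, I^B i}.
Weight each parental genotype pair by prior × P(type-O child):
  I^B i × I^B i: posterior weight 1; P(next child type B) = 3/4.
Weighted sum = 3/4.

3/4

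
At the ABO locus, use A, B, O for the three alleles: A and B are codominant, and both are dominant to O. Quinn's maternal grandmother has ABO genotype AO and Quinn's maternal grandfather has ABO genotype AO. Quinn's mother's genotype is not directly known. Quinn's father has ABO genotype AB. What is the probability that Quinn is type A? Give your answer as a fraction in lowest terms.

Quinn's mother's ABO genotype from AO × AO: 1/4 AA, 1/2 AO, 1/4 OO.
Crossing each possibility with the father AB and summing P(type A): 1/4·1/2 + 1/2·1/2 + 1/4·1/2 = 1/2.

1/2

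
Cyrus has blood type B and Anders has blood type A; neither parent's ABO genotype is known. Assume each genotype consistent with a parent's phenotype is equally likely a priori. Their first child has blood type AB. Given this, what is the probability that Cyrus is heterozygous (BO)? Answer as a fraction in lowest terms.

1/3

Possible genotypes: Cyrus ∈ {BB, BO}; Anders ∈ {AA, AO}.
Weight each parental genotype pair by prior × P(type-AB child):
  BB × AA: posterior weight 4/9.
  BB × AO: posterior weight 2/9.
  BO × AA: posterior weight 2/9.
  BO × AO: posterior weight 1/9.
Sum the posterior weight over pairs where Cyrus is BO: 1/3.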